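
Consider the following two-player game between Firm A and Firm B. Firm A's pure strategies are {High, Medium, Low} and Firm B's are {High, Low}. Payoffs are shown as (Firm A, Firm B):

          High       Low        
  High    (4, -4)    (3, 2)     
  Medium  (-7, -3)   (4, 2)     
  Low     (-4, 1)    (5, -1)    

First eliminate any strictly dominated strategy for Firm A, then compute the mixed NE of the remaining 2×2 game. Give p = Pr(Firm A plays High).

p = 1/4

Firm A's strategy Medium is strictly dominated by Low: -4 > -7 and 5 > 4. Eliminate Medium.
Firm A's mix must leave Firm B indifferent between High and Low.
  Firm B's payoff from High: p·(-4) + (1−p)·1 = -5p + 1
  Firm B's payoff from Low: p·2 + (1−p)·(-1) = 3p - 1
  -5p + 1 = 3p - 1  ⇒  -8p = -2  ⇒  p = 1/4.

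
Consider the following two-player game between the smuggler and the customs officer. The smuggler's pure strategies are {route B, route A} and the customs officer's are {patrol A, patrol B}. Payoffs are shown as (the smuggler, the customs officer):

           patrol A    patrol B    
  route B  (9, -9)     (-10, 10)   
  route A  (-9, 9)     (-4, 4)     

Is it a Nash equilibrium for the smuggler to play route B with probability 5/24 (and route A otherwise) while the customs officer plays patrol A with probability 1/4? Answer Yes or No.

Yes

Check the customs officer's indifference given the smuggler's mix p = 5/24:
  payoff from patrol A = 21/4; payoff from patrol B = 21/4 — equal.
Check the smuggler's indifference given the customs officer's mix q = 1/4:
  payoff from route B = -21/4; payoff from route A = -21/4 — equal.
Both players are indifferent, so neither can profitably deviate.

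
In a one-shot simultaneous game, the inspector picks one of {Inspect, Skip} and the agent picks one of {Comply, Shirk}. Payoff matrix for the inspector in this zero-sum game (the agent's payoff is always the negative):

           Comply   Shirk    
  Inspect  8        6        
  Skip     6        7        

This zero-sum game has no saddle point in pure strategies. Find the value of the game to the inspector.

v = 20/3

The agent's mix must leave the inspector indifferent between Inspect and Skip.
  the inspector's payoff from Inspect: q·8 + (1−q)·6 = 2q + 6
  the inspector's payoff from Skip: q·6 + (1−q)·7 = -q + 7
  2q + 6 = -q + 7  ⇒  3q = 1  ⇒  q = 1/3.
The value is the inspector's expected payoff against this mix (using Inspect): (1/3)·8 + (2/3)·6 = 20/3.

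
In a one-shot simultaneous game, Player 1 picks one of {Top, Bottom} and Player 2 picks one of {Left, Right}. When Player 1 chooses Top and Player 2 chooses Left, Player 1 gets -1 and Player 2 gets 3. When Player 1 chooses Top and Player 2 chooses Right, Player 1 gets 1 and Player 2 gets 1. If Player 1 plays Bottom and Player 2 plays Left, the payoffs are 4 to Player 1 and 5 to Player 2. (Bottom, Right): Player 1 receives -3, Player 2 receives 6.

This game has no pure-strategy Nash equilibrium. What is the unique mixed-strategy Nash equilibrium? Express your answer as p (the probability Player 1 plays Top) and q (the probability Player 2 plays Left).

For Player 2 to be willing to mix, Player 2 must be indifferent between Left and Right, which pins down Player 1's mix.
  Player 2's payoff to Left: p·3 + (1−p)·5 = -2p + 5
  Player 2's payoff to Right: p·1 + (1−p)·6 = -5p + 6
  -2p + 5 = -5p + 6  ⇒  3p = 1  ⇒  p = 1/3.
In a mixed equilibrium Player 1 is indifferent between Top and Bottom; this condition fixes q.
  Player 1's payoff from Top: q·(-1) + (1−q)·1 = -2q + 1
  Player 1's payoff from Bottom: q·4 + (1−q)·(-3) = 7q - 3
  -2q + 1 = 7q - 3  ⇒  -9q = -4  ⇒  q = 4/9.

p = 1/3, q = 4/9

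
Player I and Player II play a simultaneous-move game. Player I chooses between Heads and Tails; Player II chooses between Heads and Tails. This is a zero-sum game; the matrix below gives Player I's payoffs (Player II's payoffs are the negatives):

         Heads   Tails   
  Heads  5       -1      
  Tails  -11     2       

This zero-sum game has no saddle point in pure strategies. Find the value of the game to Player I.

In a mixed equilibrium Player I is indifferent between Heads and Tails; this condition fixes q.
  Player I's payoff from Heads: q·5 + (1−q)·(-1) = 6q - 1
  Player I's payoff from Tails: q·(-11) + (1−q)·2 = -13q + 2
  6q - 1 = -13q + 2  ⇒  19q = 3  ⇒  q = 3/19.
The value is Player I's expected payoff against this mix (using Heads): (3/19)·5 + (16/19)·(-1) = -1/19.

v = -1/19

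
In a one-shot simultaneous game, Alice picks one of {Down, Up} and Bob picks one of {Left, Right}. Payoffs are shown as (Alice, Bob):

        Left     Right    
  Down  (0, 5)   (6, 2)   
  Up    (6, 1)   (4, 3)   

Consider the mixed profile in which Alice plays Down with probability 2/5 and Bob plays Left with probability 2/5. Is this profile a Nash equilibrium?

Given Bob's mix q = 2/5, Alice's payoff from Down is 18/5 but from Up is 24/5. Alice strictly prefers Up, so Alice would not mix.
So the proposed profile is not a Nash equilibrium.

No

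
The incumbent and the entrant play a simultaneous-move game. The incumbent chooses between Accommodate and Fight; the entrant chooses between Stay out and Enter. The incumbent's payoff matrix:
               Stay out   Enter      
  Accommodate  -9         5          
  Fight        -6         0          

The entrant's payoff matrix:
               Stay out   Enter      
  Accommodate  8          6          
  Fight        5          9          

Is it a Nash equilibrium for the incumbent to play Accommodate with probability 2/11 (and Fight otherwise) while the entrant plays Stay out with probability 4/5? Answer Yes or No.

No

Given the incumbent's mix p = 2/11, the entrant's payoff from Stay out is 61/11 but from Enter is 93/11. The entrant strictly prefers Enter, so the entrant would not mix.
So the proposed profile is not a Nash equilibrium.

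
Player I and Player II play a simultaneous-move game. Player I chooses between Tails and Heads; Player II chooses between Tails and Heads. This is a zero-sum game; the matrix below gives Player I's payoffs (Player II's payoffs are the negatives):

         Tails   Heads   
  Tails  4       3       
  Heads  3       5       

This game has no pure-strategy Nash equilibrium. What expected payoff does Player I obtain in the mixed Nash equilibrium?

For Player I to be willing to mix, Player I must be indifferent between Tails and Heads, which pins down Player II's mix.
  Player I's payoff from Tails: q·4 + (1−q)·3 = q + 3
  Player I's payoff from Heads: q·3 + (1−q)·5 = -2q + 5
  q + 3 = -2q + 5  ⇒  3q = 2  ⇒  q = 2/3.
At equilibrium Player I is indifferent across rows, so Player I's payoff equals the payoff from Tails: (2/3)·4 + (1/3)·3 = 11/3.

11/3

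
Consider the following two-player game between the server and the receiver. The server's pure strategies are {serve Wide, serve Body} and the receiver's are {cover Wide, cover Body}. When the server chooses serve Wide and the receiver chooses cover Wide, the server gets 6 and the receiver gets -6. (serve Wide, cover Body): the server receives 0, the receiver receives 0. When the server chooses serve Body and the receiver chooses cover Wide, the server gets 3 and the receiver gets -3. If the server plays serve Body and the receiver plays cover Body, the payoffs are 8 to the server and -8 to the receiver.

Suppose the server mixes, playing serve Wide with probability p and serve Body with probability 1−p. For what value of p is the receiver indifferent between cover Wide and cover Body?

Set the receiver's expected payoff from cover Wide equal to that from cover Body:
  the receiver's expected payoff from cover Wide: p·(-6) + (1−p)·(-3) = -3p - 3
  the receiver's expected payoff from cover Body: p·0 + (1−p)·(-8) = 8p - 8
  -3p - 3 = 8p - 8  ⇒  -11p = -5  ⇒  p = 5/11.

p = 5/11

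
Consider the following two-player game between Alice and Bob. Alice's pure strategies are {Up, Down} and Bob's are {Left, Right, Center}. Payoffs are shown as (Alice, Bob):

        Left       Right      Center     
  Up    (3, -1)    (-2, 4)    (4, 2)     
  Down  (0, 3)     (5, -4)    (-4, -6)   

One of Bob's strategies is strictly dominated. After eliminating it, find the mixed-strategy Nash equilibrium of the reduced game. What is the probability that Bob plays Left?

Bob's strategy Center is strictly dominated by Right: 4 > 2 and -4 > -6. Eliminate Center.
Alice's indifference between Up and Down determines Bob's mixing probability q:
  Alice's expected payoff from Up: q·3 + (1−q)·(-2) = 5q - 2
  Alice's expected payoff from Down: q·0 + (1−q)·5 = -5q + 5
  5q - 2 = -5q + 5  ⇒  10q = 7  ⇒  q = 7/10.

q = 7/10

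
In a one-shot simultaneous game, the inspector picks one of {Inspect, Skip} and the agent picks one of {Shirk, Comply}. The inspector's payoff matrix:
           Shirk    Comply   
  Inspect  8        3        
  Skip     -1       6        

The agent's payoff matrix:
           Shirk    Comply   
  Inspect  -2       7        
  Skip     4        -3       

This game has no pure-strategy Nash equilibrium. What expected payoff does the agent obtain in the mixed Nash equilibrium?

Set the agent's expected payoff from Shirk equal to that from Comply:
  the agent's expected payoff from Shirk: p·(-2) + (1−p)·4 = -6p + 4
  the agent's expected payoff from Comply: p·7 + (1−p)·(-3) = 10p - 3
  -6p + 4 = 10p - 3  ⇒  -16p = -7  ⇒  p = 7/16.
At equilibrium the agent is indifferent across columns, so the agent's payoff equals the payoff from Shirk: (7/16)·(-2) + (9/16)·4 = 11/8.

11/8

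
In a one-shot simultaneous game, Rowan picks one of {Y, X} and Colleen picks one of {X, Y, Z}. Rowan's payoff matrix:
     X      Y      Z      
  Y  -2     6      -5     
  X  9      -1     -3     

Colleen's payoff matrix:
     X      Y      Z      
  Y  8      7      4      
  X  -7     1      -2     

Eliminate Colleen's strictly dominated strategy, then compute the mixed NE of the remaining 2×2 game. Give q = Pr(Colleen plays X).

Colleen's strategy Z is strictly dominated by Y: 7 > 4 and 1 > -2. Eliminate Z.
Colleen's mix must leave Rowan indifferent between Y and X.
  Rowan's payoff to Y: q·(-2) + (1−q)·6 = -8q + 6
  Rowan's payoff to X: q·9 + (1−q)·(-1) = 10q - 1
  -8q + 6 = 10q - 1  ⇒  -18q = -7  ⇒  q = 7/18.

q = 7/18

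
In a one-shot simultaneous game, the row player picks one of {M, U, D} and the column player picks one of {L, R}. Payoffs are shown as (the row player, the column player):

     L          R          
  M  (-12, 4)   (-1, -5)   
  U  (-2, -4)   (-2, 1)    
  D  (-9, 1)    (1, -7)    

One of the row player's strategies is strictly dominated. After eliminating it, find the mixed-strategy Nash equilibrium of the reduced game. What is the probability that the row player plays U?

The row player's strategy M is strictly dominated by D: -9 > -12 and 1 > -1. Eliminate M.
In a mixed equilibrium the column player is indifferent between L and R; this condition fixes p.
  the column player's expected payoff from L: p·(-4) + (1−p)·1 = -5p + 1
  the column player's expected payoff from R: p·1 + (1−p)·(-7) = 8p - 7
  -5p + 1 = 8p - 7  ⇒  -13p = -8  ⇒  p = 8/13.

p = 8/13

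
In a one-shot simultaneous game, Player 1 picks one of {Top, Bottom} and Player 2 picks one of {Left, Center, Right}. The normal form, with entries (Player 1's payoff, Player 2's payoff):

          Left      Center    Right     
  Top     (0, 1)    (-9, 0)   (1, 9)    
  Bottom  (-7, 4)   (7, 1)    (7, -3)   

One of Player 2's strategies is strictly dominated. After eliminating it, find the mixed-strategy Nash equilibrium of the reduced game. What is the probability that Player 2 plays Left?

Player 2's strategy Center is strictly dominated by Left: 1 > 0 and 4 > 1. Eliminate Center.
For Player 1 to be willing to mix, Player 1 must be indifferent between Top and Bottom, which pins down Player 2's mix.
  Player 1's payoff to Top: q·0 + (1−q)·1 = -q + 1
  Player 1's payoff to Bottom: q·(-7) + (1−q)·7 = -14q + 7
  -q + 1 = -14q + 7  ⇒  13q = 6  ⇒  q = 6/13.

q = 6/13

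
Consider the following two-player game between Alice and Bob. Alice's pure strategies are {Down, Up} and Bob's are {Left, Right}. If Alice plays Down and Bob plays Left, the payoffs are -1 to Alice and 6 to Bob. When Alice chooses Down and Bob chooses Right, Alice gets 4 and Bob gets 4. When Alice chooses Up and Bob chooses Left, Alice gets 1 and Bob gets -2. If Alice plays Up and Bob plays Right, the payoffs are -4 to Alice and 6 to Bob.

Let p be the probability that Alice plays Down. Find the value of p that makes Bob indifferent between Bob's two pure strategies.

p = 4/5

Set Bob's expected payoff from Left equal to that from Right:
  Bob's payoff from Left: p·6 + (1−p)·(-2) = 8p - 2
  Bob's payoff from Right: p·4 + (1−p)·6 = -2p + 6
  8p - 2 = -2p + 6  ⇒  10p = 8  ⇒  p = 4/5.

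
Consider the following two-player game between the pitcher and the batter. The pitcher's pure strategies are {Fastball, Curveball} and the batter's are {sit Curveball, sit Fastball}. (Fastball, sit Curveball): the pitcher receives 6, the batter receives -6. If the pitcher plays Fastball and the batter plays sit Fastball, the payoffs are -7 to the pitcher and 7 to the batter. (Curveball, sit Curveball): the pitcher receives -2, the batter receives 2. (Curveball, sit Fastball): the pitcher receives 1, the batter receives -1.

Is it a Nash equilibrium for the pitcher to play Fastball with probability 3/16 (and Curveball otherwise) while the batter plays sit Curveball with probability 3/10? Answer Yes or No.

Given the batter's mix q = 3/10, the pitcher's payoff from Fastball is -31/10 but from Curveball is 1/10. The pitcher strictly prefers Curveball, so the pitcher would not mix.
So the proposed profile is not a Nash equilibrium.

No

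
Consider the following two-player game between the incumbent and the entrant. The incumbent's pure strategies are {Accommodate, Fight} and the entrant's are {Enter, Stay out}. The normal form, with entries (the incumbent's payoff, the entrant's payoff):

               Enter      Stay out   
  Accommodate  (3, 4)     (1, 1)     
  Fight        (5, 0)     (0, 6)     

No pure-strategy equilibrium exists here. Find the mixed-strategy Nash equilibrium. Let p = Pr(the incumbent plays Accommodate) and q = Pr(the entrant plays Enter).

The entrant's indifference between Enter and Stay out determines the incumbent's mixing probability p:
  the entrant's payoff from Enter: p·4 + (1−p)·0 = 4p
  the entrant's payoff from Stay out: p·1 + (1−p)·6 = -5p + 6
  4p = -5p + 6  ⇒  9p = 6  ⇒  p = 2/3.
Set the incumbent's expected payoff from Accommodate equal to that from Fight:
  the incumbent's payoff from Accommodate: q·3 + (1−q)·1 = 2q + 1
  the incumbent's payoff from Fight: q·5 + (1−q)·0 = 5q
  2q + 1 = 5q  ⇒  -3q = -1  ⇒  q = 1/3.

p = 2/3, q = 1/3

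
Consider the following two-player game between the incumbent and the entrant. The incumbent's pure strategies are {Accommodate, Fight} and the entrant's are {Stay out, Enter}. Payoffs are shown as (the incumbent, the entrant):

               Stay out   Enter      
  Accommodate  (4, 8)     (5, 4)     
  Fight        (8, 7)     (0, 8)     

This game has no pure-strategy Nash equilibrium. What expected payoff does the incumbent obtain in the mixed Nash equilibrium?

40/9

For the incumbent to be willing to mix, the incumbent must be indifferent between Accommodate and Fight, which pins down the entrant's mix.
  the incumbent's expected payoff from Accommodate: q·4 + (1−q)·5 = -q + 5
  the incumbent's expected payoff from Fight: q·8 + (1−q)·0 = 8q
  -q + 5 = 8q  ⇒  -9q = -5  ⇒  q = 5/9.
At equilibrium the incumbent is indifferent across rows, so the incumbent's payoff equals the payoff from Accommodate: (5/9)·4 + (4/9)·5 = 40/9.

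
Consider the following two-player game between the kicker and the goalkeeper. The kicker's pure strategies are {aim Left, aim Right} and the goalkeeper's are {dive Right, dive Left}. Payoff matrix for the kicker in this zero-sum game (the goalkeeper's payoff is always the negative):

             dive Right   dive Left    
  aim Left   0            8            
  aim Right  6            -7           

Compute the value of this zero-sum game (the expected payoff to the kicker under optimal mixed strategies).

In a mixed equilibrium the kicker is indifferent between aim Left and aim Right; this condition fixes q.
  the kicker's expected payoff from aim Left: q·0 + (1−q)·8 = -8q + 8
  the kicker's expected payoff from aim Right: q·6 + (1−q)·(-7) = 13q - 7
  -8q + 8 = 13q - 7  ⇒  -21q = -15  ⇒  q = 5/7.
The value is the kicker's expected payoff against this mix (using aim Left): (5/7)·0 + (2/7)·8 = 16/7.

v = 16/7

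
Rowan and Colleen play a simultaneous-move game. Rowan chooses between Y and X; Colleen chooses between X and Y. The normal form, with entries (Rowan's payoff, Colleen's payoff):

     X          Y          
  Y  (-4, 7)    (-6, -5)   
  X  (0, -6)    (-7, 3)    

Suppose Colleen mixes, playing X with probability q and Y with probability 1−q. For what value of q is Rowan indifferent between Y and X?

Rowan's indifference between Y and X determines Colleen's mixing probability q:
  Rowan's payoff from Y: q·(-4) + (1−q)·(-6) = 2q - 6
  Rowan's payoff from X: q·0 + (1−q)·(-7) = 7q - 7
  2q - 6 = 7q - 7  ⇒  -5q = -1  ⇒  q = 1/5.

q = 1/5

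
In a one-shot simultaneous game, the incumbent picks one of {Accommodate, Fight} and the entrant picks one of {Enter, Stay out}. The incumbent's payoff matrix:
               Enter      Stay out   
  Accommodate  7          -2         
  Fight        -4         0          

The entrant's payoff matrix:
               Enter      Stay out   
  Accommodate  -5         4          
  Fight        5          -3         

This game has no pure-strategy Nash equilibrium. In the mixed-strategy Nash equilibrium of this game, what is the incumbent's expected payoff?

For the incumbent to be willing to mix, the incumbent must be indifferent between Accommodate and Fight, which pins down the entrant's mix.
  the incumbent's expected payoff from Accommodate: q·7 + (1−q)·(-2) = 9q - 2
  the incumbent's expected payoff from Fight: q·(-4) + (1−q)·0 = -4q
  9q - 2 = -4q  ⇒  13q = 2  ⇒  q = 2/13.
At equilibrium the incumbent is indifferent across rows, so the incumbent's payoff equals the payoff from Accommodate: (2/13)·7 + (11/13)·(-2) = -8/13.

-8/13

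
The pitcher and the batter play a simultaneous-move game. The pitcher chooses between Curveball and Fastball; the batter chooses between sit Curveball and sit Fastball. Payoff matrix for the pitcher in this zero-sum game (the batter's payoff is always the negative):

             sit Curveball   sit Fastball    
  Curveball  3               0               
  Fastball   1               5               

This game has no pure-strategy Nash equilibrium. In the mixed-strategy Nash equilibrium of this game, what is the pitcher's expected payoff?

15/7

In a mixed equilibrium the pitcher is indifferent between Curveball and Fastball; this condition fixes q.
  the pitcher's expected payoff from Curveball: q·3 + (1−q)·0 = 3q
  the pitcher's expected payoff from Fastball: q·1 + (1−q)·5 = -4q + 5
  3q = -4q + 5  ⇒  7q = 5  ⇒  q = 5/7.
At equilibrium the pitcher is indifferent across rows, so the pitcher's payoff equals the payoff from Curveball: (5/7)·3 + (2/7)·0 = 15/7.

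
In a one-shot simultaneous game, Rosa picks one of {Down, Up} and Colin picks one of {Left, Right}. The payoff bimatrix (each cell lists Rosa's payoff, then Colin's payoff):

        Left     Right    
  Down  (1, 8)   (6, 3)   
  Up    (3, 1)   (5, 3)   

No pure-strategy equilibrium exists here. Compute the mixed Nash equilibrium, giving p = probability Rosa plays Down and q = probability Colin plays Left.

p = 2/7, q = 1/3

Colin's indifference between Left and Right determines Rosa's mixing probability p:
  Colin's payoff to Left: p·8 + (1−p)·1 = 7p + 1
  Colin's payoff to Right: p·3 + (1−p)·3 = 3
  7p + 1 = 3  ⇒  7p = 2  ⇒  p = 2/7.
Colin's mix must leave Rosa indifferent between Down and Up.
  Rosa's payoff to Down: q·1 + (1−q)·6 = -5q + 6
  Rosa's payoff to Up: q·3 + (1−q)·5 = -2q + 5
  -5q + 6 = -2q + 5  ⇒  -3q = -1  ⇒  q = 1/3.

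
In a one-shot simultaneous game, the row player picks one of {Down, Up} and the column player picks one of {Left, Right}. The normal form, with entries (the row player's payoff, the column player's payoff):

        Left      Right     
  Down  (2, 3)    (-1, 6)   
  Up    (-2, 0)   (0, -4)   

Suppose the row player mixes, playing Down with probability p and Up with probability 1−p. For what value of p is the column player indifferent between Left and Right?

The row player's mix must leave the column player indifferent between Left and Right.
  the column player's payoff to Left: p·3 + (1−p)·0 = 3p
  the column player's payoff to Right: p·6 + (1−p)·(-4) = 10p - 4
  3p = 10p - 4  ⇒  -7p = -4  ⇒  p = 4/7.

p = 4/7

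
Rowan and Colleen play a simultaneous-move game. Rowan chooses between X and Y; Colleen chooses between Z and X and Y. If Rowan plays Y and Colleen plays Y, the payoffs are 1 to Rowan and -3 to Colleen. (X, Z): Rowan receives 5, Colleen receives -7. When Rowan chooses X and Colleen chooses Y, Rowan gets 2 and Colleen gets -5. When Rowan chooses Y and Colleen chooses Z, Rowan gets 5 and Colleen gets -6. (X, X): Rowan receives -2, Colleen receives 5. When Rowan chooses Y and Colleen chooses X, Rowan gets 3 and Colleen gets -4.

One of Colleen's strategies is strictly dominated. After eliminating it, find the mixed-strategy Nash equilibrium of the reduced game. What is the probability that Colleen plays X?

Colleen's strategy Z is strictly dominated by Y: -5 > -7 and -3 > -6. Eliminate Z.
In a mixed equilibrium Rowan is indifferent between X and Y; this condition fixes q.
  Rowan's payoff from X: q·(-2) + (1−q)·2 = -4q + 2
  Rowan's payoff from Y: q·3 + (1−q)·1 = 2q + 1
  -4q + 2 = 2q + 1  ⇒  -6q = -1  ⇒  q = 1/6.

q = 1/6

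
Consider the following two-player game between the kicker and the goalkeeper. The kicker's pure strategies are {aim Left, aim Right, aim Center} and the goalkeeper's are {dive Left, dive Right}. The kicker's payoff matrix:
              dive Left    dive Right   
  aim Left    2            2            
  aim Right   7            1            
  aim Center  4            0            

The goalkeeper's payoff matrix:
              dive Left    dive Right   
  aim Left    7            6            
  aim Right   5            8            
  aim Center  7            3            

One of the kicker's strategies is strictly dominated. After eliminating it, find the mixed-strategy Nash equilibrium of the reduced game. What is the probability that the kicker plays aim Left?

p = 3/4

The kicker's strategy aim Center is strictly dominated by aim Right: 7 > 4 and 1 > 0. Eliminate aim Center.
The goalkeeper's indifference between dive Left and dive Right determines the kicker's mixing probability p:
  the goalkeeper's payoff from dive Left: p·7 + (1−p)·5 = 2p + 5
  the goalkeeper's payoff from dive Right: p·6 + (1−p)·8 = -2p + 8
  2p + 5 = -2p + 8  ⇒  4p = 3  ⇒  p = 3/4.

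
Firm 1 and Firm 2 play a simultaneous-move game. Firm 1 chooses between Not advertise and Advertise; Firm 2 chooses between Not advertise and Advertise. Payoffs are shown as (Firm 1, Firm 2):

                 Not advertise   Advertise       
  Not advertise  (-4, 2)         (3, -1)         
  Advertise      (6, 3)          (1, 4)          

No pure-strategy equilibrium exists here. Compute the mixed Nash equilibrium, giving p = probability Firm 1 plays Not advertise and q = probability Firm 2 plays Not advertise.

p = 1/4, q = 1/6

For Firm 2 to be willing to mix, Firm 2 must be indifferent between Not advertise and Advertise, which pins down Firm 1's mix.
  Firm 2's payoff to Not advertise: p·2 + (1−p)·3 = -p + 3
  Firm 2's payoff to Advertise: p·(-1) + (1−p)·4 = -5p + 4
  -p + 3 = -5p + 4  ⇒  4p = 1  ⇒  p = 1/4.
Firm 1's indifference between Not advertise and Advertise determines Firm 2's mixing probability q:
  Firm 1's expected payoff from Not advertise: q·(-4) + (1−q)·3 = -7q + 3
  Firm 1's expected payoff from Advertise: q·6 + (1−q)·1 = 5q + 1
  -7q + 3 = 5q + 1  ⇒  -12q = -2  ⇒  q = 1/6.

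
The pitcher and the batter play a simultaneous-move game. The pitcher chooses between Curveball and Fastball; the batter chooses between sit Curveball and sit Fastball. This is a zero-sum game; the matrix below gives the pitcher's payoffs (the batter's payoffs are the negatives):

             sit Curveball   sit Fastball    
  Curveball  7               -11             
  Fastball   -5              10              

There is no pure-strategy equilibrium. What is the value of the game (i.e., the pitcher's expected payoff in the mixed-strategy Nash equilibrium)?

v = 5/11

In a mixed equilibrium the pitcher is indifferent between Curveball and Fastball; this condition fixes q.
  the pitcher's expected payoff from Curveball: q·7 + (1−q)·(-11) = 18q - 11
  the pitcher's expected payoff from Fastball: q·(-5) + (1−q)·10 = -15q + 10
  18q - 11 = -15q + 10  ⇒  33q = 21  ⇒  q = 7/11.
The value is the pitcher's expected payoff against this mix (using Curveball): (7/11)·7 + (4/11)·(-11) = 5/11.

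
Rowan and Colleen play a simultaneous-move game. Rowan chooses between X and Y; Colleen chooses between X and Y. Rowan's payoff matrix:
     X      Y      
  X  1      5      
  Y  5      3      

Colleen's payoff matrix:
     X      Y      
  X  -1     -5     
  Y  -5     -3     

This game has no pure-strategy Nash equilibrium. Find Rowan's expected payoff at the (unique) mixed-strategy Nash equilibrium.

11/3

In a mixed equilibrium Rowan is indifferent between X and Y; this condition fixes q.
  Rowan's expected payoff from X: q·1 + (1−q)·5 = -4q + 5
  Rowan's expected payoff from Y: q·5 + (1−q)·3 = 2q + 3
  -4q + 5 = 2q + 3  ⇒  -6q = -2  ⇒  q = 1/3.
At equilibrium Rowan is indifferent across rows, so Rowan's payoff equals the payoff from X: (1/3)·1 + (2/3)·5 = 11/3.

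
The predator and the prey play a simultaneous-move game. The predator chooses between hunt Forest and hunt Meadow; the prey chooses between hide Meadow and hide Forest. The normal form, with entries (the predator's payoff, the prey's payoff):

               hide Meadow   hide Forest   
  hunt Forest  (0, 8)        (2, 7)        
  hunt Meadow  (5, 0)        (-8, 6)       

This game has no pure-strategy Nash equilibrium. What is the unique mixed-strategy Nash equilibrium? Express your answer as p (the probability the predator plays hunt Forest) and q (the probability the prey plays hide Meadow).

Set the prey's expected payoff from hide Meadow equal to that from hide Forest:
  the prey's payoff from hide Meadow: p·8 + (1−p)·0 = 8p
  the prey's payoff from hide Forest: p·7 + (1−p)·6 = p + 6
  8p = p + 6  ⇒  7p = 6  ⇒  p = 6/7.
Set the predator's expected payoff from hunt Forest equal to that from hunt Meadow:
  the predator's expected payoff from hunt Forest: q·0 + (1−q)·2 = -2q + 2
  the predator's expected payoff from hunt Meadow: q·5 + (1−q)·(-8) = 13q - 8
  -2q + 2 = 13q - 8  ⇒  -15q = -10  ⇒  q = 2/3.

p = 6/7, q = 2/3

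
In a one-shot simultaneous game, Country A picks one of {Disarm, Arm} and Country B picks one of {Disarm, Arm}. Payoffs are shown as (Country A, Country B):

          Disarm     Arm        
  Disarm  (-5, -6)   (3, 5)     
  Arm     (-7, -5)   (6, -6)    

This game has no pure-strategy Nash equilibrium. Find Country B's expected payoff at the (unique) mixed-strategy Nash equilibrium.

Country A's mix must leave Country B indifferent between Disarm and Arm.
  Country B's payoff from Disarm: p·(-6) + (1−p)·(-5) = -p - 5
  Country B's payoff from Arm: p·5 + (1−p)·(-6) = 11p - 6
  -p - 5 = 11p - 6  ⇒  -12p = -1  ⇒  p = 1/12.
At equilibrium Country B is indifferent across columns, so Country B's payoff equals the payoff from Disarm: (1/12)·(-6) + (11/12)·(-5) = -61/12.

-61/12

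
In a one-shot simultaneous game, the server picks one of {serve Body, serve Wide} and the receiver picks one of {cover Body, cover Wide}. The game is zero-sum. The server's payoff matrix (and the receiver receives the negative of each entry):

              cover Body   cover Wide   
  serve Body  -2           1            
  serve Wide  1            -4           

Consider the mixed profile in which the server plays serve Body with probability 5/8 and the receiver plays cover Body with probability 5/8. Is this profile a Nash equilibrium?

Yes

Check the receiver's indifference given the server's mix p = 5/8:
  payoff from cover Body = 7/8; payoff from cover Wide = 7/8 — equal.
Check the server's indifference given the receiver's mix q = 5/8:
  payoff from serve Body = -7/8; payoff from serve Wide = -7/8 — equal.
Both players are indifferent, so neither can profitably deviate.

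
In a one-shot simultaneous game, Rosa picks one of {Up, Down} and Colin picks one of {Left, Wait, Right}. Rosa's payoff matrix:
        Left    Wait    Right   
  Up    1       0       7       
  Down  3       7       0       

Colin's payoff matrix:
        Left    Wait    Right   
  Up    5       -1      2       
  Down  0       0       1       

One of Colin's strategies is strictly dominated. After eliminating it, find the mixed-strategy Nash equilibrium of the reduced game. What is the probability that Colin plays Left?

q = 7/9

Colin's strategy Wait is strictly dominated by Right: 2 > -1 and 1 > 0. Eliminate Wait.
Set Rosa's expected payoff from Up equal to that from Down:
  Rosa's payoff from Up: q·1 + (1−q)·7 = -6q + 7
  Rosa's payoff from Down: q·3 + (1−q)·0 = 3q
  -6q + 7 = 3q  ⇒  -9q = -7  ⇒  q = 7/9.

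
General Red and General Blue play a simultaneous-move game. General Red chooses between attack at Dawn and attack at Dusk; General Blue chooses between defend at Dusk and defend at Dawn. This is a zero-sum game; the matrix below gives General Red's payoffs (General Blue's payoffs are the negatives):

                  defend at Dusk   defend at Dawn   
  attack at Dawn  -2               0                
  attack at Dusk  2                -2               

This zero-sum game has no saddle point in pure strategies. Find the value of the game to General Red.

v = -2/3

General Blue's mix must leave General Red indifferent between attack at Dawn and attack at Dusk.
  General Red's payoff from attack at Dawn: q·(-2) + (1−q)·0 = -2q
  General Red's payoff from attack at Dusk: q·2 + (1−q)·(-2) = 4q - 2
  -2q = 4q - 2  ⇒  -6q = -2  ⇒  q = 1/3.
The value is General Red's expected payoff against this mix (using attack at Dawn): (1/3)·(-2) + (2/3)·0 = -2/3.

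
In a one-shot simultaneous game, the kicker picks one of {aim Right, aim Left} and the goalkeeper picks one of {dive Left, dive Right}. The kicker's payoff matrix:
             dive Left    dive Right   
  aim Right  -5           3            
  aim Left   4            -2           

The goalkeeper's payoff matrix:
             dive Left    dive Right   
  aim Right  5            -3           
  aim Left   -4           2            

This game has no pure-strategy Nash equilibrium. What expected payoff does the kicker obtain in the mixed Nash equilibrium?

1/7

For the kicker to be willing to mix, the kicker must be indifferent between aim Right and aim Left, which pins down the goalkeeper's mix.
  the kicker's payoff from aim Right: q·(-5) + (1−q)·3 = -8q + 3
  the kicker's payoff from aim Left: q·4 + (1−q)·(-2) = 6q - 2
  -8q + 3 = 6q - 2  ⇒  -14q = -5  ⇒  q = 5/14.
At equilibrium the kicker is indifferent across rows, so the kicker's payoff equals the payoff from aim Right: (5/14)·(-5) + (9/14)·3 = 1/7.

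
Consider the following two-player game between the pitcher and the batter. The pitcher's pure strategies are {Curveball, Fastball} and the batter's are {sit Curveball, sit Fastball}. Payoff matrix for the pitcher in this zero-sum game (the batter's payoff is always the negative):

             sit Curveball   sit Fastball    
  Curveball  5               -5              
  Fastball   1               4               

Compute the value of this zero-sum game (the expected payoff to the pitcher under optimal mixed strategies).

v = 25/13

The pitcher's indifference between Curveball and Fastball determines the batter's mixing probability q:
  the pitcher's payoff to Curveball: q·5 + (1−q)·(-5) = 10q - 5
  the pitcher's payoff to Fastball: q·1 + (1−q)·4 = -3q + 4
  10q - 5 = -3q + 4  ⇒  13q = 9  ⇒  q = 9/13.
The value is the pitcher's expected payoff against this mix (using Curveball): (9/13)·5 + (4/13)·(-5) = 25/13.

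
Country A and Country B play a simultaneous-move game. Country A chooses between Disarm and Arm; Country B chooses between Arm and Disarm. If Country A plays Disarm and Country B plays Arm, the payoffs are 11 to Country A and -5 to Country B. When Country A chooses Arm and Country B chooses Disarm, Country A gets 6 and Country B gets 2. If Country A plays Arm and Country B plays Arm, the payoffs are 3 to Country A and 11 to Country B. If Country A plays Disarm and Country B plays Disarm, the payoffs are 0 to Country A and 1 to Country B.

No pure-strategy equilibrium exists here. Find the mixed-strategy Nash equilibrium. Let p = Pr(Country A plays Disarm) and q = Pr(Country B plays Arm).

p = 3/5, q = 3/7

Set Country B's expected payoff from Arm equal to that from Disarm:
  Country B's expected payoff from Arm: p·(-5) + (1−p)·11 = -16p + 11
  Country B's expected payoff from Disarm: p·1 + (1−p)·2 = -p + 2
  -16p + 11 = -p + 2  ⇒  -15p = -9  ⇒  p = 3/5.
In a mixed equilibrium Country A is indifferent between Disarm and Arm; this condition fixes q.
  Country A's payoff to Disarm: q·11 + (1−q)·0 = 11q
  Country A's payoff to Arm: q·3 + (1−q)·6 = -3q + 6
  11q = -3q + 6  ⇒  14q = 6  ⇒  q = 3/7.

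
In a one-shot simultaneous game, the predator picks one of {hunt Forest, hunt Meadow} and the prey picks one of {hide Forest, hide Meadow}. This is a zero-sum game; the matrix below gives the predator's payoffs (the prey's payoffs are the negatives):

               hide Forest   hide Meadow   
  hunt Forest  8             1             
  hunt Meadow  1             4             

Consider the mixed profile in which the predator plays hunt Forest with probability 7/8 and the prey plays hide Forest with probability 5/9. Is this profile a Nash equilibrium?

No

Given the predator's mix p = 7/8, the prey's payoff from hide Forest is -57/8 but from hide Meadow is -11/8. The prey strictly prefers hide Meadow, so the prey would not mix.
So the proposed profile is not a Nash equilibrium.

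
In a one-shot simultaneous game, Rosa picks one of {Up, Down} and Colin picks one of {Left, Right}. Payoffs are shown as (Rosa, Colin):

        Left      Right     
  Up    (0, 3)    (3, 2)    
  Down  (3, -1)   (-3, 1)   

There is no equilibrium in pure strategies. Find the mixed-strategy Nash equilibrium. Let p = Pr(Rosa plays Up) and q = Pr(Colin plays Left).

Colin's indifference between Left and Right determines Rosa's mixing probability p:
  Colin's payoff from Left: p·3 + (1−p)·(-1) = 4p - 1
  Colin's payoff from Right: p·2 + (1−p)·1 = p + 1
  4p - 1 = p + 1  ⇒  3p = 2  ⇒  p = 2/3.
Rosa's indifference between Up and Down determines Colin's mixing probability q:
  Rosa's payoff to Up: q·0 + (1−q)·3 = -3q + 3
  Rosa's payoff to Down: q·3 + (1−q)·(-3) = 6q - 3
  -3q + 3 = 6q - 3  ⇒  -9q = -6  ⇒  q = 2/3.

p = 2/3, q = 2/3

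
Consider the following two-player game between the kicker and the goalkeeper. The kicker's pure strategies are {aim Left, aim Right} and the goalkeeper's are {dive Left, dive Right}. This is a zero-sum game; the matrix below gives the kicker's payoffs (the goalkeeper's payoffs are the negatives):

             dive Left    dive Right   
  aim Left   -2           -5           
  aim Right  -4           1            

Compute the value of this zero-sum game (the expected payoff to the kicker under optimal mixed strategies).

The kicker's indifference between aim Left and aim Right determines the goalkeeper's mixing probability q:
  the kicker's payoff from aim Left: q·(-2) + (1−q)·(-5) = 3q - 5
  the kicker's payoff from aim Right: q·(-4) + (1−q)·1 = -5q + 1
  3q - 5 = -5q + 1  ⇒  8q = 6  ⇒  q = 3/4.
The value is the kicker's expected payoff against this mix (using aim Left): (3/4)·(-2) + (1/4)·(-5) = -11/4.

v = -11/4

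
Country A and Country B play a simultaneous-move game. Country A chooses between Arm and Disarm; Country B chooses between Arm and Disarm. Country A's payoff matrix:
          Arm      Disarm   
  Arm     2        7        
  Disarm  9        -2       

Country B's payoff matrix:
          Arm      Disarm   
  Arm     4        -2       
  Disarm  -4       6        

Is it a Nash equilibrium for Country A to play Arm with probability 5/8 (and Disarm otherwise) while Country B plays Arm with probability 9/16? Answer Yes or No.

Check Country B's indifference given Country A's mix p = 5/8:
  payoff from Arm = 1; payoff from Disarm = 1 — equal.
Check Country A's indifference given Country B's mix q = 9/16:
  payoff from Arm = 67/16; payoff from Disarm = 67/16 — equal.
Both players are indifferent, so neither can profitably deviate.

Yes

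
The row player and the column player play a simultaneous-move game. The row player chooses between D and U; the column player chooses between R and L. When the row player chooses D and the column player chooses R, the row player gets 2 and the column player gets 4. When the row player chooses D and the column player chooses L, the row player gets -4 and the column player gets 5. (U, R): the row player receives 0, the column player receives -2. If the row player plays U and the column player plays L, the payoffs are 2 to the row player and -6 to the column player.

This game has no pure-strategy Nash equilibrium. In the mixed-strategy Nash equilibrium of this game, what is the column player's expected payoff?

The row player's mix must leave the column player indifferent between R and L.
  the column player's payoff from R: p·4 + (1−p)·(-2) = 6p - 2
  the column player's payoff from L: p·5 + (1−p)·(-6) = 11p - 6
  6p - 2 = 11p - 6  ⇒  -5p = -4  ⇒  p = 4/5.
At equilibrium the column player is indifferent across columns, so the column player's payoff equals the payoff from R: (4/5)·4 + (1/5)·(-2) = 14/5.

14/5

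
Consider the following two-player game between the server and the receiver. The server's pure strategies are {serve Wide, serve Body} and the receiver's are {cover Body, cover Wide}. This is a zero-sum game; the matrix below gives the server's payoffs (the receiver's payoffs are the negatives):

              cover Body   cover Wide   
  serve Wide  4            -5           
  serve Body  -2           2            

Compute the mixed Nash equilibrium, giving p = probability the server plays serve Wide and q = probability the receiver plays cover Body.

The receiver's indifference between cover Body and cover Wide determines the server's mixing probability p:
  the receiver's expected payoff from cover Body: p·(-4) + (1−p)·2 = -6p + 2
  the receiver's expected payoff from cover Wide: p·5 + (1−p)·(-2) = 7p - 2
  -6p + 2 = 7p - 2  ⇒  -13p = -4  ⇒  p = 4/13.
In a mixed equilibrium the server is indifferent between serve Wide and serve Body; this condition fixes q.
  the server's expected payoff from serve Wide: q·4 + (1−q)·(-5) = 9q - 5
  the server's expected payoff from serve Body: q·(-2) + (1−q)·2 = -4q + 2
  9q - 5 = -4q + 2  ⇒  13q = 7  ⇒  q = 7/13.

p = 4/13, q = 7/13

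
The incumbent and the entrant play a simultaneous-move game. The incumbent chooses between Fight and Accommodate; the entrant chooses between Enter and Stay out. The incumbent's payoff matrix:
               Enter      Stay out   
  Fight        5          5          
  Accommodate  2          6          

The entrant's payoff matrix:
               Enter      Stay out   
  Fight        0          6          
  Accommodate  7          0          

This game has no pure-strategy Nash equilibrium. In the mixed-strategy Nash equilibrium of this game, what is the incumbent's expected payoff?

The incumbent's indifference between Fight and Accommodate determines the entrant's mixing probability q:
  the incumbent's expected payoff from Fight: q·5 + (1−q)·5 = 5
  the incumbent's expected payoff from Accommodate: q·2 + (1−q)·6 = -4q + 6
  5 = -4q + 6  ⇒  4q = 1  ⇒  q = 1/4.
At equilibrium the incumbent is indifferent across rows, so the incumbent's payoff equals the payoff from Fight: (1/4)·5 + (3/4)·5 = 5.

5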